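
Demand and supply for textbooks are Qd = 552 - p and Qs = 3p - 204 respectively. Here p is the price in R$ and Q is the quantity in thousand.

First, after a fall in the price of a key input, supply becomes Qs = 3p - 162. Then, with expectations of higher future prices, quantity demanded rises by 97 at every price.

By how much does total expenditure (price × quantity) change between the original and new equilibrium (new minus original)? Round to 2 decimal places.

+21870.19

Solve the original market: 552 - p = 3p - 204, hence p = 189 and Q = 363.
With the change applied: demand Qd = 649 - p, supply Qs = 3p - 162.
Clearing the new market: 649 - p = 3p - 162, so p = 202.75 and Q = 446.25.
Expenditure moves from 189×363 = 68607 to 202.75×446.25 = 90477.1875; change = +21870.19.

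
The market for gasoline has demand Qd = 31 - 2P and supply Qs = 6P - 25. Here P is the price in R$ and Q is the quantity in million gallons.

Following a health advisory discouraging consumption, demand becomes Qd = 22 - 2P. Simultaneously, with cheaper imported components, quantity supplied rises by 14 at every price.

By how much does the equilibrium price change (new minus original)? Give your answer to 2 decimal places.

-2.88

Solve the original market: 31 - 2P = 6P - 25, hence P = 7 and Q = 17.
After the shift, demand is Qd = 22 - 2P and supply is Qs = 6P - 11.
New equilibrium: 22 - 2P = 6P - 11 ⇒ 33 = 8P ⇒ P = 4.125, Q = 13.75.
ΔP = 4.125 − 7 = -2.88.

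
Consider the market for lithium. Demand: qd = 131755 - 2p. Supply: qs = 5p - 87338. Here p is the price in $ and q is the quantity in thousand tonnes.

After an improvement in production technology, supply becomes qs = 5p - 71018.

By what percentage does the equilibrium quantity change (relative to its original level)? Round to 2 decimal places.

Before the shock: 131755 - 2p = 5p - 87338 ⇒ 219093 = 7p ⇒ p = 31299, q = 69157.
With the change applied: demand qd = 131755 - 2p, supply qs = 5p - 71018.
New equilibrium: 131755 - 2p = 5p - 71018 ⇒ 202773 = 7p ⇒ p = 202773/7 ≈ 28967.5714, q = 516739/7 ≈ 73819.8571.
%Δq = (73819.8571 − 69157) / 69157 × 100 = +6.74%.

+6.74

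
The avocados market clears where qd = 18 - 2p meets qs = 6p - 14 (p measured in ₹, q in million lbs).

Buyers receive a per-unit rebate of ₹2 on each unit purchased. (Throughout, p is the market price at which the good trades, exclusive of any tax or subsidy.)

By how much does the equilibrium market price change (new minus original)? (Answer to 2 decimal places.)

+0.50

Before the shock: 18 - 2p = 6p - 14 ⇒ 32 = 8p ⇒ p = 4, q = 10.
Since buyers' out-of-pocket price is the market price minus the rebate, the effective demand curve becomes qd = 22 - 2p.
Setting them equal: 22 - 2p = 6p - 14 → 36 = 8p, so p = 4.5 and q = 13.
Δp = 4.5 − 4 = +0.50.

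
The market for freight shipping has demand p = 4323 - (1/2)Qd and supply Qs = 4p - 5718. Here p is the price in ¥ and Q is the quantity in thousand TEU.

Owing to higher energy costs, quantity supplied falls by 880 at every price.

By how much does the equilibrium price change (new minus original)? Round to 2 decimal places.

Original equilibrium: 8646 - 2p = 4p - 5718 gives 14364 = 6p, so p = 2394 and Q = 3858.
With the change applied: demand Qd = 8646 - 2p, supply Qs = 4p - 6598.
Clearing the new market: 8646 - 2p = 4p - 6598, so p = 7622/3 ≈ 2540.6667 and Q = 10694/3 ≈ 3564.6667.
Δp = 2540.6667 − 2394 = +146.67.

+146.67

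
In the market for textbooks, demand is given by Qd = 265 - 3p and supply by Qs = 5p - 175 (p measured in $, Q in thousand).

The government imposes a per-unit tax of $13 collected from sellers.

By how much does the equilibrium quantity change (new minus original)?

-24.375

Original equilibrium: 265 - 3p = 5p - 175 gives 440 = 8p, so p = 55 and Q = 100.
Since sellers keep the price net of the tax, the effective supply curve becomes Qs = 5p - 240.
Equate the new curves: 265 - 3p = 5p - 240, giving 505 = 8p, p = 63.125, Q = 75.625.
ΔQ = 75.625 − 100 = -24.375.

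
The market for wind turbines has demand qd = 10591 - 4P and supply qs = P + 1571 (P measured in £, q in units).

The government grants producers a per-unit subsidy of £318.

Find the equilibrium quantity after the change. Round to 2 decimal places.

Initially, 10591 - 4P = P + 1571, so 9020 = 5P and P = 1804, q = 3375.
Since sellers receive the price plus the subsidy, the effective supply curve becomes qs = P + 1889.
New equilibrium: 10591 - 4P = P + 1889 ⇒ 8702 = 5P ⇒ P = 1740.4, q = 3629.4.

3629.40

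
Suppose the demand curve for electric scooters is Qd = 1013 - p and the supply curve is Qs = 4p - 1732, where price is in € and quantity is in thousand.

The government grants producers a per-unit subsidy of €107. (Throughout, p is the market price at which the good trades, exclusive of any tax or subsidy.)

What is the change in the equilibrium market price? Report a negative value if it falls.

-85.6

Before the shock: 1013 - p = 4p - 1732 ⇒ 2745 = 5p ⇒ p = 549, Q = 464.
Since sellers receive the price plus the subsidy, the effective supply curve becomes Qs = 4p - 1304.
New equilibrium: 1013 - p = 4p - 1304 ⇒ 2317 = 5p ⇒ p = 463.4, Q = 549.6.
Δp = 463.4 − 549 = -85.6.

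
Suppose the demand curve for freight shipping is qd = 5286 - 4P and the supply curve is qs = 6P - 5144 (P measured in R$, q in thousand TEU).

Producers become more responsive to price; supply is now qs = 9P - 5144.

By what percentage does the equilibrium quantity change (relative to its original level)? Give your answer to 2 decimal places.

+86.42

Before the shock: 5286 - 4P = 6P - 5144 ⇒ 10430 = 10P ⇒ P = 1043, q = 1114.
With the change applied: demand qd = 5286 - 4P, supply qs = 9P - 5144.
Equate the new curves: 5286 - 4P = 9P - 5144, giving 10430 = 13P, P = 10430/13 ≈ 802.3077, q = 26998/13 ≈ 2076.7692.
%Δq = (2076.7692 − 1114) / 1114 × 100 = +86.42%.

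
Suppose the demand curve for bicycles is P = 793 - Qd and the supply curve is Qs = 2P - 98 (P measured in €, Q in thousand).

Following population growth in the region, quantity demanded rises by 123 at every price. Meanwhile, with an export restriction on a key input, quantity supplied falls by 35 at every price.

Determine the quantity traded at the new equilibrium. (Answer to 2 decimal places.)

566.33

Solve the original market: 793 - P = 2P - 98, hence P = 297 and Q = 496.
The new curves are Qd = 916 - P (demand) and Qs = 2P - 133 (supply).
New equilibrium: 916 - P = 2P - 133 ⇒ 1049 = 3P ⇒ P = 1049/3 ≈ 349.6667, Q = 1699/3 ≈ 566.3333.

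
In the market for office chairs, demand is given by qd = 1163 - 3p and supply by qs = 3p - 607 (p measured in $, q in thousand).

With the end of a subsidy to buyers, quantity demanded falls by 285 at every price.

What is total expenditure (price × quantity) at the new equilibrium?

Before the shock: 1163 - 3p = 3p - 607 ⇒ 1770 = 6p ⇒ p = 295, q = 278.
After the shift, demand is qd = 878 - 3p and supply is qs = 3p - 607.
New equilibrium: 878 - 3p = 3p - 607 ⇒ 1485 = 6p ⇒ p = 247.5, q = 135.5.
New expenditure = 247.5 × 135.5 = 33536.25.

33536.25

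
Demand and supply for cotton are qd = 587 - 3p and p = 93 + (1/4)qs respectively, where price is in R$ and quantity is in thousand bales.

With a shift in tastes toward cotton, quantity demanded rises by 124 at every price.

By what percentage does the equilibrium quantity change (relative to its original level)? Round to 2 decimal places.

+40.26

Before the shock: 587 - 3p = 4p - 372 ⇒ 959 = 7p ⇒ p = 137, q = 176.
The shock moves the curves to qd = 711 - 3p and qs = 4p - 372.
Equate the new curves: 711 - 3p = 4p - 372, giving 1083 = 7p, p = 1083/7 ≈ 154.7143, q = 1728/7 ≈ 246.8571.
%Δq = (246.8571 − 176) / 176 × 100 = +40.26%.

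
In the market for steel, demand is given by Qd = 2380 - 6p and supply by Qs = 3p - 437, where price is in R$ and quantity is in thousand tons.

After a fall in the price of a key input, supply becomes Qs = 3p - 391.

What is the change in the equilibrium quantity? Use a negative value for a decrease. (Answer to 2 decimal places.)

Before the shock: 2380 - 6p = 3p - 437 ⇒ 2817 = 9p ⇒ p = 313, Q = 502.
With the change applied: demand Qd = 2380 - 6p, supply Qs = 3p - 391.
Clearing the new market: 2380 - 6p = 3p - 391, so p = 2771/9 ≈ 307.8889 and Q = 1598/3 ≈ 532.6667.
ΔQ = 532.6667 − 502 = +30.67.

+30.67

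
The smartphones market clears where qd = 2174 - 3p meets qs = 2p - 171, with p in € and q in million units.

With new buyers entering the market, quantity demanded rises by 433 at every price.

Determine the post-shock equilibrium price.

555.6

Original equilibrium: 2174 - 3p = 2p - 171 gives 2345 = 5p, so p = 469 and q = 767.
After the shift, demand is qd = 2607 - 3p and supply is qs = 2p - 171.
Setting them equal: 2607 - 3p = 2p - 171 → 2778 = 5p, so p = 555.6 and q = 940.2.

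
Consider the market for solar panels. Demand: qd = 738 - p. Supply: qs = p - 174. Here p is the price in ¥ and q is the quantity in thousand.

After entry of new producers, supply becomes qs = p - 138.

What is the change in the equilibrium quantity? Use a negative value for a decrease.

Solve the original market: 738 - p = p - 174, hence p = 456 and q = 282.
With the change applied: demand qd = 738 - p, supply qs = p - 138.
Setting them equal: 738 - p = p - 138 → 876 = 2p, so p = 438 and q = 300.
Δq = 300 − 282 = +18.

+18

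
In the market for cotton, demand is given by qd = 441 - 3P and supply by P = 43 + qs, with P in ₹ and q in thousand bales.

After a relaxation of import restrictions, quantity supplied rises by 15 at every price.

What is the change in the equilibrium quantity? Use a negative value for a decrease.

+11.25

Initially, 441 - 3P = P - 43, so 484 = 4P and P = 121, q = 78.
The shock moves the curves to qd = 441 - 3P and qs = P - 28.
Equate the new curves: 441 - 3P = P - 28, giving 469 = 4P, P = 117.25, q = 89.25.
Δq = 89.25 − 78 = +11.25.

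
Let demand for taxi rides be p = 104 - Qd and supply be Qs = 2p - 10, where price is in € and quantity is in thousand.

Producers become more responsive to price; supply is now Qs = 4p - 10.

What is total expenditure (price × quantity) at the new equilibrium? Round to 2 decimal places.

1851.36

Solve the original market: 104 - p = 2p - 10, hence p = 38 and Q = 66.
With the change applied: demand Qd = 104 - p, supply Qs = 4p - 10.
New equilibrium: 104 - p = 4p - 10 ⇒ 114 = 5p ⇒ p = 22.8, Q = 81.2.
New expenditure = 22.8 × 81.2 = 1851.36.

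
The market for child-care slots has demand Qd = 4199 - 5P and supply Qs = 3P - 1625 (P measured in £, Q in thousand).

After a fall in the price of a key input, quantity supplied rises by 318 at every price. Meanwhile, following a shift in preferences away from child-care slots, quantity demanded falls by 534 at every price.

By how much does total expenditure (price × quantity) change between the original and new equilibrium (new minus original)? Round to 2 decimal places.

-60465.75

Original equilibrium: 4199 - 5P = 3P - 1625 gives 5824 = 8P, so P = 728 and Q = 559.
The shock moves the curves to Qd = 3665 - 5P and Qs = 3P - 1307.
New equilibrium: 3665 - 5P = 3P - 1307 ⇒ 4972 = 8P ⇒ P = 621.5, Q = 557.5.
Expenditure moves from 728×559 = 406952 to 621.5×557.5 = 346486.25; change = -60465.75.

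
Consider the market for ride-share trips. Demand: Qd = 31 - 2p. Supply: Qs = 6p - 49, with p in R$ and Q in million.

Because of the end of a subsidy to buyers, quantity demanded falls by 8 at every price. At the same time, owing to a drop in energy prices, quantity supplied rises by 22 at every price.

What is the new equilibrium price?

Solve the original market: 31 - 2p = 6p - 49, hence p = 10 and Q = 11.
With the change applied: demand Qd = 23 - 2p, supply Qs = 6p - 27.
New equilibrium: 23 - 2p = 6p - 27 ⇒ 50 = 8p ⇒ p = 6.25, Q = 10.5.

6.25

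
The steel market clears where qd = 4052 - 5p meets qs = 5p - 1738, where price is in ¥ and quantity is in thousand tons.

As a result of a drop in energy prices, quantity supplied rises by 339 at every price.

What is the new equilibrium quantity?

1326.5

Original equilibrium: 4052 - 5p = 5p - 1738 gives 5790 = 10p, so p = 579 and q = 1157.
The shock moves the curves to qd = 4052 - 5p and qs = 5p - 1399.
Setting them equal: 4052 - 5p = 5p - 1399 → 5451 = 10p, so p = 545.1 and q = 1326.5.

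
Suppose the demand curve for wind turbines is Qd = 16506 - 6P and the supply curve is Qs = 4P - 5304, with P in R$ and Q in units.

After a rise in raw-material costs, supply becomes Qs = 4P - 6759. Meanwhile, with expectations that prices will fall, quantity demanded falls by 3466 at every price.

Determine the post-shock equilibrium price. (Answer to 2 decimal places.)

Original equilibrium: 16506 - 6P = 4P - 5304 gives 21810 = 10P, so P = 2181 and Q = 3420.
With the change applied: demand Qd = 13040 - 6P, supply Qs = 4P - 6759.
Setting them equal: 13040 - 6P = 4P - 6759 → 19799 = 10P, so P = 1979.9 and Q = 1160.6.

1979.90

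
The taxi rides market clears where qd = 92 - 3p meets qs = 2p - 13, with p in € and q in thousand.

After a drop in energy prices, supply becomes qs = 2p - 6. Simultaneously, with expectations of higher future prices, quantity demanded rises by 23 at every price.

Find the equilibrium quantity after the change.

Original equilibrium: 92 - 3p = 2p - 13 gives 105 = 5p, so p = 21 and q = 29.
After the shift, demand is qd = 115 - 3p and supply is qs = 2p - 6.
Setting them equal: 115 - 3p = 2p - 6 → 121 = 5p, so p = 24.2 and q = 42.4.

42.4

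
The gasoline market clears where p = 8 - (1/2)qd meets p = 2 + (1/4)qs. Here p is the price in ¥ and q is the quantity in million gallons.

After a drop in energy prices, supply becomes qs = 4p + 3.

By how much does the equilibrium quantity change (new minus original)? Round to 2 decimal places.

+3.67

Solve the original market: 16 - 2p = 4p - 8, hence p = 4 and q = 8.
The shock moves the curves to qd = 16 - 2p and qs = 4p + 3.
New equilibrium: 16 - 2p = 4p + 3 ⇒ 13 = 6p ⇒ p = 13/6 ≈ 2.1667, q = 35/3 ≈ 11.6667.
Δq = 11.6667 − 8 = +3.67.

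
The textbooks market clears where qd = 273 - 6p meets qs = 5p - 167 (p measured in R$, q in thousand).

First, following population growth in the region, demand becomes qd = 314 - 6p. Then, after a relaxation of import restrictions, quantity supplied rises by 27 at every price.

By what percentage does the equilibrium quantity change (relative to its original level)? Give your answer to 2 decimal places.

Before the shock: 273 - 6p = 5p - 167 ⇒ 440 = 11p ⇒ p = 40, q = 33.
The shock moves the curves to qd = 314 - 6p and qs = 5p - 140.
Clearing the new market: 314 - 6p = 5p - 140, so p = 454/11 ≈ 41.2727 and q = 730/11 ≈ 66.3636.
%Δq = (66.3636 − 33) / 33 × 100 = +101.10%.

+101.10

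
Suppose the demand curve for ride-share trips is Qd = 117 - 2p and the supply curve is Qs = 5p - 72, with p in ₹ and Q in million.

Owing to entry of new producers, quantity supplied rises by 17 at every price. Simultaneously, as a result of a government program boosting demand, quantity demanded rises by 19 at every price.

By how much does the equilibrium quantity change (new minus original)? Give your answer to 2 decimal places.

+18.43

Before the shock: 117 - 2p = 5p - 72 ⇒ 189 = 7p ⇒ p = 27, Q = 63.
The shock moves the curves to Qd = 136 - 2p and Qs = 5p - 55.
Setting them equal: 136 - 2p = 5p - 55 → 191 = 7p, so p = 191/7 ≈ 27.2857 and Q = 570/7 ≈ 81.4286.
ΔQ = 81.4286 − 63 = +18.43.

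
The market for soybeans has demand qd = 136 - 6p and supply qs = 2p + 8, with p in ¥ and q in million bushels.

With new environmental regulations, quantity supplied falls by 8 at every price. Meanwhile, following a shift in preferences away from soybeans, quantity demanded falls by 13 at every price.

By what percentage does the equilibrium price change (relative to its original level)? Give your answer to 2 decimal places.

-3.91

Original equilibrium: 136 - 6p = 2p + 8 gives 128 = 8p, so p = 16 and q = 40.
After the shift, demand is qd = 123 - 6p and supply is qs = 2p.
Setting them equal: 123 - 6p = 2p → 123 = 8p, so p = 15.375 and q = 30.75.
%Δp = (15.375 − 16) / 16 × 100 = -3.91%.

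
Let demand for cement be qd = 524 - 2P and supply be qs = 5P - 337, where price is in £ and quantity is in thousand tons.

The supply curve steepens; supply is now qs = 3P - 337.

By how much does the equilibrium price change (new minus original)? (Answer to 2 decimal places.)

Before the shock: 524 - 2P = 5P - 337 ⇒ 861 = 7P ⇒ P = 123, q = 278.
With the change applied: demand qd = 524 - 2P, supply qs = 3P - 337.
New equilibrium: 524 - 2P = 3P - 337 ⇒ 861 = 5P ⇒ P = 172.2, q = 179.6.
ΔP = 172.2 − 123 = +49.20.

+49.20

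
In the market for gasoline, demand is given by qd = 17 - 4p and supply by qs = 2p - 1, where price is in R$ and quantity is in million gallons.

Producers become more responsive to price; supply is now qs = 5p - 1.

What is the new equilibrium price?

Before the shock: 17 - 4p = 2p - 1 ⇒ 18 = 6p ⇒ p = 3, q = 5.
The new curves are qd = 17 - 4p (demand) and qs = 5p - 1 (supply).
New equilibrium: 17 - 4p = 5p - 1 ⇒ 18 = 9p ⇒ p = 2, q = 9.

2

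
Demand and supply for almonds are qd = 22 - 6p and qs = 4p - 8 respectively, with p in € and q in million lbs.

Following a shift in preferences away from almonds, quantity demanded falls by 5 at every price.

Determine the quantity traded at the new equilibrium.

Before the shock: 22 - 6p = 4p - 8 ⇒ 30 = 10p ⇒ p = 3, q = 4.
With the change applied: demand qd = 17 - 6p, supply qs = 4p - 8.
Clearing the new market: 17 - 6p = 4p - 8, so p = 2.5 and q = 2.

2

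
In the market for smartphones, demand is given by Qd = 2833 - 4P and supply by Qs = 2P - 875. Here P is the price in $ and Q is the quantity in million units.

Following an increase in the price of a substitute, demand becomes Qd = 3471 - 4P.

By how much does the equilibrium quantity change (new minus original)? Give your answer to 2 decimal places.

Original equilibrium: 2833 - 4P = 2P - 875 gives 3708 = 6P, so P = 618 and Q = 361.
After the shift, demand is Qd = 3471 - 4P and supply is Qs = 2P - 875.
Clearing the new market: 3471 - 4P = 2P - 875, so P = 2173/3 ≈ 724.3333 and Q = 1721/3 ≈ 573.6667.
ΔQ = 573.6667 − 361 = +212.67.

+212.67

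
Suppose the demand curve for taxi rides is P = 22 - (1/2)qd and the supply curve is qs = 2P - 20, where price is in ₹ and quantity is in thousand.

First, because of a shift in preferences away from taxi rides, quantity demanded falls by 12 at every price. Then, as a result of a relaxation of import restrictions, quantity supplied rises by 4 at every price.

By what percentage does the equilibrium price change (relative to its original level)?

-25

Initially, 44 - 2P = 2P - 20, so 64 = 4P and P = 16, q = 12.
The shock moves the curves to qd = 32 - 2P and qs = 2P - 16.
New equilibrium: 32 - 2P = 2P - 16 ⇒ 48 = 4P ⇒ P = 12, q = 8.
%ΔP = (12 − 16) / 16 × 100 = -25%.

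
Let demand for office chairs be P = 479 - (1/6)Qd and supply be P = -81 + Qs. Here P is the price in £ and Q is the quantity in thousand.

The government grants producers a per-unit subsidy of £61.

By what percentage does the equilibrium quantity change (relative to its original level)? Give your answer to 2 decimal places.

+10.89

Before the shock: 2874 - 6P = P + 81 ⇒ 2793 = 7P ⇒ P = 399, Q = 480.
Since sellers receive the price plus the subsidy, the effective supply curve becomes Qs = P + 142.
Clearing the new market: 2874 - 6P = P + 142, so P = 2732/7 ≈ 390.2857 and Q = 3726/7 ≈ 532.2857.
%ΔQ = (532.2857 − 480) / 480 × 100 = +10.89%.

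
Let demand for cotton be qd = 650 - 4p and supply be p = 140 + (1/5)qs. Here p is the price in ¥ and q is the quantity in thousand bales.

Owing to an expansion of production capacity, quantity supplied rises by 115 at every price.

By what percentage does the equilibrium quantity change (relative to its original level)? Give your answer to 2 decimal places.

+102.22

Initially, 650 - 4p = 5p - 700, so 1350 = 9p and p = 150, q = 50.
The new curves are qd = 650 - 4p (demand) and qs = 5p - 585 (supply).
New equilibrium: 650 - 4p = 5p - 585 ⇒ 1235 = 9p ⇒ p = 1235/9 ≈ 137.2222, q = 910/9 ≈ 101.1111.
%Δq = (101.1111 − 50) / 50 × 100 = +102.22%.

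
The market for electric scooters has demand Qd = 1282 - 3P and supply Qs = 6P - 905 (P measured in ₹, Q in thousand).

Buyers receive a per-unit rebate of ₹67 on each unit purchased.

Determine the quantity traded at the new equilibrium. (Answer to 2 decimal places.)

Solve the original market: 1282 - 3P = 6P - 905, hence P = 243 and Q = 553.
Since buyers' out-of-pocket price is the market price minus the rebate, the effective demand curve becomes Qd = 1483 - 3P.
Equate the new curves: 1483 - 3P = 6P - 905, giving 2388 = 9P, P = 796/3 ≈ 265.3333, Q = 687.

687.00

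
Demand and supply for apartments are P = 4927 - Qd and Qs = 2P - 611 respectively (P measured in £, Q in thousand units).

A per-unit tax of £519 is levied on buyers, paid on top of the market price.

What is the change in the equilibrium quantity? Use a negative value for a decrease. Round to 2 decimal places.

-346.00

Solve the original market: 4927 - P = 2P - 611, hence P = 1846 and Q = 3081.
Since buyers pay the price plus the tax, the effective demand curve becomes Qd = 4408 - P.
Equate the new curves: 4408 - P = 2P - 611, giving 5019 = 3P, P = 1673, Q = 2735.
ΔQ = 2735 − 3081 = -346.00.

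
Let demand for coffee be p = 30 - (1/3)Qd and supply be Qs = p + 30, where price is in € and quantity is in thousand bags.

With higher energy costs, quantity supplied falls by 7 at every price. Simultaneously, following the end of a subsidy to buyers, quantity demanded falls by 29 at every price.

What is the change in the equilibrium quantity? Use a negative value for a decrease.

-12.5

Solve the original market: 90 - 3p = p + 30, hence p = 15 and Q = 45.
The shock moves the curves to Qd = 61 - 3p and Qs = p + 23.
New equilibrium: 61 - 3p = p + 23 ⇒ 38 = 4p ⇒ p = 9.5, Q = 32.5.
ΔQ = 32.5 − 45 = -12.5.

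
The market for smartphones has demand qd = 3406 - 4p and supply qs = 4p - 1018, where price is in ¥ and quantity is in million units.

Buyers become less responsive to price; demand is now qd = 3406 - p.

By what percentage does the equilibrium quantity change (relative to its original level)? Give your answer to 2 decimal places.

+111.16

Original equilibrium: 3406 - 4p = 4p - 1018 gives 4424 = 8p, so p = 553 and q = 1194.
After the shift, demand is qd = 3406 - p and supply is qs = 4p - 1018.
Equate the new curves: 3406 - p = 4p - 1018, giving 4424 = 5p, p = 884.8, q = 2521.2.
%Δq = (2521.2 − 1194) / 1194 × 100 = +111.16%.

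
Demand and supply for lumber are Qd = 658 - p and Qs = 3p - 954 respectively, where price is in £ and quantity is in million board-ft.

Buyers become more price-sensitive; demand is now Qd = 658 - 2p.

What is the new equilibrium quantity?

Before the shock: 658 - p = 3p - 954 ⇒ 1612 = 4p ⇒ p = 403, Q = 255.
The new curves are Qd = 658 - 2p (demand) and Qs = 3p - 954 (supply).
Clearing the new market: 658 - 2p = 3p - 954, so p = 322.4 and Q = 13.2.

13.2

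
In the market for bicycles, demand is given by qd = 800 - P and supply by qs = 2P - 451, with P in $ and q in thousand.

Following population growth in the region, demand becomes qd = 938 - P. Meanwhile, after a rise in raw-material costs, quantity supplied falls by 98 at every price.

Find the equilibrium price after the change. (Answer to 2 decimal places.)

Initially, 800 - P = 2P - 451, so 1251 = 3P and P = 417, q = 383.
The new curves are qd = 938 - P (demand) and qs = 2P - 549 (supply).
Setting them equal: 938 - P = 2P - 549 → 1487 = 3P, so P = 1487/3 ≈ 495.6667 and q = 1327/3 ≈ 442.3333.

495.67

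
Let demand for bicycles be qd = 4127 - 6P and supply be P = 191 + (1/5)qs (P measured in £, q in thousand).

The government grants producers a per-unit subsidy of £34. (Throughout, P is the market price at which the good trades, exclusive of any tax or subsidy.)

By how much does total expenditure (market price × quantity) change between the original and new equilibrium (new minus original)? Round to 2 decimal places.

Original equilibrium: 4127 - 6P = 5P - 955 gives 5082 = 11P, so P = 462 and q = 1355.
Since sellers receive the price plus the subsidy, the effective supply curve becomes qs = 5P - 785.
Clearing the new market: 4127 - 6P = 5P - 785, so P = 4912/11 ≈ 446.5455 and q = 15925/11 ≈ 1447.7273.
Expenditure moves from 462×1355 = 626010 to 446.5455×1447.7273 = 646476.0331; change = +20466.03.

+20466.03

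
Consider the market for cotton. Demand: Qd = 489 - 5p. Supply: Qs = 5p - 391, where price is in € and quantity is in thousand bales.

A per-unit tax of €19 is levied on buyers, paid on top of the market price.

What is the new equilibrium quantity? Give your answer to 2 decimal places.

1.50

Original equilibrium: 489 - 5p = 5p - 391 gives 880 = 10p, so p = 88 and Q = 49.
Since buyers pay the price plus the tax, the effective demand curve becomes Qd = 394 - 5p.
Clearing the new market: 394 - 5p = 5p - 391, so p = 78.5 and Q = 1.5.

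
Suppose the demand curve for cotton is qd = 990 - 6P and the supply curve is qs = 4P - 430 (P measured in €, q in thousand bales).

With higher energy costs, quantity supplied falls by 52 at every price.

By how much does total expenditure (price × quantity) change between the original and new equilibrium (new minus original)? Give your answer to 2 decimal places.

-3875.04

Initially, 990 - 6P = 4P - 430, so 1420 = 10P and P = 142, q = 138.
After the shift, demand is qd = 990 - 6P and supply is qs = 4P - 482.
Clearing the new market: 990 - 6P = 4P - 482, so P = 147.2 and q = 106.8.
Expenditure moves from 142×138 = 19596 to 147.2×106.8 = 15720.96; change = -3875.04.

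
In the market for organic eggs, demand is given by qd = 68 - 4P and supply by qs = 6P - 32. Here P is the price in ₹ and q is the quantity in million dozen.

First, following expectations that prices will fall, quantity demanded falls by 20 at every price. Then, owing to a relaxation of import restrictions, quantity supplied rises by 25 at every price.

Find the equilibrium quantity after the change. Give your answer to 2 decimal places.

Solve the original market: 68 - 4P = 6P - 32, hence P = 10 and q = 28.
The shock moves the curves to qd = 48 - 4P and qs = 6P - 7.
New equilibrium: 48 - 4P = 6P - 7 ⇒ 55 = 10P ⇒ P = 5.5, q = 26.

26.00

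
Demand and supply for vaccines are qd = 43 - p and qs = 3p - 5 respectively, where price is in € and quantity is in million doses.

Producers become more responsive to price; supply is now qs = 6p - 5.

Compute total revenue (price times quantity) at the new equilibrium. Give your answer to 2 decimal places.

Initially, 43 - p = 3p - 5, so 48 = 4p and p = 12, q = 31.
The shock moves the curves to qd = 43 - p and qs = 6p - 5.
Clearing the new market: 43 - p = 6p - 5, so p = 48/7 ≈ 6.8571 and q = 253/7 ≈ 36.1429.
New expenditure = 6.8571 × 36.1429 = 247.84.

247.84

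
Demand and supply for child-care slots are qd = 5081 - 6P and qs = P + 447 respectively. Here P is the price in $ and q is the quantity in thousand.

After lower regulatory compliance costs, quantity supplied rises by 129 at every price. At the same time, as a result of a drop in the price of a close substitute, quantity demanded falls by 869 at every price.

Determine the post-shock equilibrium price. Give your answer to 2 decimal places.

519.43

Before the shock: 5081 - 6P = P + 447 ⇒ 4634 = 7P ⇒ P = 662, q = 1109.
After the shift, demand is qd = 4212 - 6P and supply is qs = P + 576.
Setting them equal: 4212 - 6P = P + 576 → 3636 = 7P, so P = 3636/7 ≈ 519.4286 and q = 7668/7 ≈ 1095.4286.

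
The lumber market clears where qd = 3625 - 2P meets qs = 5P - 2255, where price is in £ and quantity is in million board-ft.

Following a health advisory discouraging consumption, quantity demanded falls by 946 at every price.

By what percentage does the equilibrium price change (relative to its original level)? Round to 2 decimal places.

-16.09

Initially, 3625 - 2P = 5P - 2255, so 5880 = 7P and P = 840, q = 1945.
After the shift, demand is qd = 2679 - 2P and supply is qs = 5P - 2255.
Setting them equal: 2679 - 2P = 5P - 2255 → 4934 = 7P, so P = 4934/7 ≈ 704.8571 and q = 8885/7 ≈ 1269.2857.
%ΔP = (704.8571 − 840) / 840 × 100 = -16.09%.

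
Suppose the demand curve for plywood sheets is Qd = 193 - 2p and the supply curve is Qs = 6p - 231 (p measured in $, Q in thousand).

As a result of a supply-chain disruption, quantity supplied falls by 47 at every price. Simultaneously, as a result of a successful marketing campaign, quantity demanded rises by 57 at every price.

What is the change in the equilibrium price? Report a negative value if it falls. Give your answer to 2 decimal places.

Solve the original market: 193 - 2p = 6p - 231, hence p = 53 and Q = 87.
The new curves are Qd = 250 - 2p (demand) and Qs = 6p - 278 (supply).
Equate the new curves: 250 - 2p = 6p - 278, giving 528 = 8p, p = 66, Q = 118.
Δp = 66 − 53 = +13.00.

+13.00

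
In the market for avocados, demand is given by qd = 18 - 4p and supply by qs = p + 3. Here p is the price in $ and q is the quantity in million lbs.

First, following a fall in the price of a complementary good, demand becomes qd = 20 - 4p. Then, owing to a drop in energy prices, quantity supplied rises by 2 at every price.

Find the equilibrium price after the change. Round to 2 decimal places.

3.00

Original equilibrium: 18 - 4p = p + 3 gives 15 = 5p, so p = 3 and q = 6.
After the shift, demand is qd = 20 - 4p and supply is qs = p + 5.
Setting them equal: 20 - 4p = p + 5 → 15 = 5p, so p = 3 and q = 8.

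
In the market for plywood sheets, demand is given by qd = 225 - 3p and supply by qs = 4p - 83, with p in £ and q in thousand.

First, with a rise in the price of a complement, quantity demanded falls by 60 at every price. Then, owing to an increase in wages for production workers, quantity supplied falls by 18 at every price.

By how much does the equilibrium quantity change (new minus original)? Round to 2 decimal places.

-42.00

Original equilibrium: 225 - 3p = 4p - 83 gives 308 = 7p, so p = 44 and q = 93.
With the change applied: demand qd = 165 - 3p, supply qs = 4p - 101.
Clearing the new market: 165 - 3p = 4p - 101, so p = 38 and q = 51.
Δq = 51 − 93 = -42.00.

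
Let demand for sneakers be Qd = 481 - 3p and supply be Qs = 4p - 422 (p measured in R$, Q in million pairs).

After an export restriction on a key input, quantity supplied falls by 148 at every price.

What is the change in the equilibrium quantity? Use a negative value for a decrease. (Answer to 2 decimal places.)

-63.43

Solve the original market: 481 - 3p = 4p - 422, hence p = 129 and Q = 94.
After the shift, demand is Qd = 481 - 3p and supply is Qs = 4p - 570.
New equilibrium: 481 - 3p = 4p - 570 ⇒ 1051 = 7p ⇒ p = 1051/7 ≈ 150.1429, Q = 214/7 ≈ 30.5714.
ΔQ = 30.5714 − 94 = -63.43.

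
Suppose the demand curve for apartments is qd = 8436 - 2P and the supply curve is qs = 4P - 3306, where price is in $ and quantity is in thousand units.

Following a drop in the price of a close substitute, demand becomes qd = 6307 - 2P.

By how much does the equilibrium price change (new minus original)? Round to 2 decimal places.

Initially, 8436 - 2P = 4P - 3306, so 11742 = 6P and P = 1957, q = 4522.
The shock moves the curves to qd = 6307 - 2P and qs = 4P - 3306.
New equilibrium: 6307 - 2P = 4P - 3306 ⇒ 9613 = 6P ⇒ P = 9613/6 ≈ 1602.1667, q = 9308/3 ≈ 3102.6667.
ΔP = 1602.1667 − 1957 = -354.83.

-354.83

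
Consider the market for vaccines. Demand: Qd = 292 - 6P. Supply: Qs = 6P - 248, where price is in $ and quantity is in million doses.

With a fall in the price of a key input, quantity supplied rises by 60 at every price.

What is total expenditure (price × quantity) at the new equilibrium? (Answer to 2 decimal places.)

Original equilibrium: 292 - 6P = 6P - 248 gives 540 = 12P, so P = 45 and Q = 22.
After the shift, demand is Qd = 292 - 6P and supply is Qs = 6P - 188.
Setting them equal: 292 - 6P = 6P - 188 → 480 = 12P, so P = 40 and Q = 52.
New expenditure = 40 × 52 = 2080.00.

2080.00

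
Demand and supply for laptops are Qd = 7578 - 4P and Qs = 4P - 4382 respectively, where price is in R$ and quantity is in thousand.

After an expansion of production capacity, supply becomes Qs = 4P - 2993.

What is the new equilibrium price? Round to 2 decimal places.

1321.38

Solve the original market: 7578 - 4P = 4P - 4382, hence P = 1495 and Q = 1598.
The shock moves the curves to Qd = 7578 - 4P and Qs = 4P - 2993.
Setting them equal: 7578 - 4P = 4P - 2993 → 10571 = 8P, so P = 1321.375 and Q = 2292.5.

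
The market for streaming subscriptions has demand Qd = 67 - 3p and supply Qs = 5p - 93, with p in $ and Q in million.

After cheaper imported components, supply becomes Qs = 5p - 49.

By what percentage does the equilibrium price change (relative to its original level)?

-27.5

Initially, 67 - 3p = 5p - 93, so 160 = 8p and p = 20, Q = 7.
The new curves are Qd = 67 - 3p (demand) and Qs = 5p - 49 (supply).
New equilibrium: 67 - 3p = 5p - 49 ⇒ 116 = 8p ⇒ p = 14.5, Q = 23.5.
%Δp = (14.5 − 20) / 20 × 100 = -27.5%.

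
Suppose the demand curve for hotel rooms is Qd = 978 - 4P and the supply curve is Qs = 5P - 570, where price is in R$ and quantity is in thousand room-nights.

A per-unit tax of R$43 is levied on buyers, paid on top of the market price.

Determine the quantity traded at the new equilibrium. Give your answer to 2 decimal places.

Solve the original market: 978 - 4P = 5P - 570, hence P = 172 and Q = 290.
Since buyers pay the price plus the tax, the effective demand curve becomes Qd = 806 - 4P.
Setting them equal: 806 - 4P = 5P - 570 → 1376 = 9P, so P = 1376/9 ≈ 152.8889 and Q = 1750/9 ≈ 194.4444.

194.44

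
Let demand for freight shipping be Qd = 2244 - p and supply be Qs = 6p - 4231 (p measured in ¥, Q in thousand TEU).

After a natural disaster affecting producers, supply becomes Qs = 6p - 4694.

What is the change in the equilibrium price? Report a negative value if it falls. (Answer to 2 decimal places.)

+66.14

Initially, 2244 - p = 6p - 4231, so 6475 = 7p and p = 925, Q = 1319.
The new curves are Qd = 2244 - p (demand) and Qs = 6p - 4694 (supply).
Setting them equal: 2244 - p = 6p - 4694 → 6938 = 7p, so p = 6938/7 ≈ 991.1429 and Q = 8770/7 ≈ 1252.8571.
Δp = 991.1429 − 925 = +66.14.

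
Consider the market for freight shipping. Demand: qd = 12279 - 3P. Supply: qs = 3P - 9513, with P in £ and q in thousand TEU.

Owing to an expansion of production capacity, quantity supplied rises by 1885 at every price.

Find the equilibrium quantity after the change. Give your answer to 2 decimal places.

Original equilibrium: 12279 - 3P = 3P - 9513 gives 21792 = 6P, so P = 3632 and q = 1383.
With the change applied: demand qd = 12279 - 3P, supply qs = 3P - 7628.
New equilibrium: 12279 - 3P = 3P - 7628 ⇒ 19907 = 6P ⇒ P = 19907/6 ≈ 3317.8333, q = 2325.5.

2325.50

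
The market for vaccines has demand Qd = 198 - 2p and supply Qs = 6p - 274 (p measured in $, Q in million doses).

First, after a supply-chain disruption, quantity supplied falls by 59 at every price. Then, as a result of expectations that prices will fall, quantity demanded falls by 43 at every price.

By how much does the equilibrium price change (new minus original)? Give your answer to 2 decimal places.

Initially, 198 - 2p = 6p - 274, so 472 = 8p and p = 59, Q = 80.
With the change applied: demand Qd = 155 - 2p, supply Qs = 6p - 333.
Setting them equal: 155 - 2p = 6p - 333 → 488 = 8p, so p = 61 and Q = 33.
Δp = 61 − 59 = +2.00.

+2.00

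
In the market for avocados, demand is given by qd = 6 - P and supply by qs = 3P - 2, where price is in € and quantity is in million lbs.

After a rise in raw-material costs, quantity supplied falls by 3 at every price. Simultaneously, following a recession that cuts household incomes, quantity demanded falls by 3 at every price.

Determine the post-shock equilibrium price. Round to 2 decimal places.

2.00

Original equilibrium: 6 - P = 3P - 2 gives 8 = 4P, so P = 2 and q = 4.
The new curves are qd = 3 - P (demand) and qs = 3P - 5 (supply).
Equate the new curves: 3 - P = 3P - 5, giving 8 = 4P, P = 2, q = 1.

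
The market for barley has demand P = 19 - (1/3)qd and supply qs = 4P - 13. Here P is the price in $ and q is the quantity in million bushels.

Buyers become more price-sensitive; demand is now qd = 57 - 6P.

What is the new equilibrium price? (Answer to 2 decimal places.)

Solve the original market: 57 - 3P = 4P - 13, hence P = 10 and q = 27.
After the shift, demand is qd = 57 - 6P and supply is qs = 4P - 13.
New equilibrium: 57 - 6P = 4P - 13 ⇒ 70 = 10P ⇒ P = 7, q = 15.

7.00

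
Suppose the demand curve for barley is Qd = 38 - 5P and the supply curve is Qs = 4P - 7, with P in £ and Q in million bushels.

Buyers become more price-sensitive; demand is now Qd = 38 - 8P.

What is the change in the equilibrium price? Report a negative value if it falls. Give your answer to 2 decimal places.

-1.25

Original equilibrium: 38 - 5P = 4P - 7 gives 45 = 9P, so P = 5 and Q = 13.
With the change applied: demand Qd = 38 - 8P, supply Qs = 4P - 7.
Clearing the new market: 38 - 8P = 4P - 7, so P = 3.75 and Q = 8.
ΔP = 3.75 − 5 = -1.25.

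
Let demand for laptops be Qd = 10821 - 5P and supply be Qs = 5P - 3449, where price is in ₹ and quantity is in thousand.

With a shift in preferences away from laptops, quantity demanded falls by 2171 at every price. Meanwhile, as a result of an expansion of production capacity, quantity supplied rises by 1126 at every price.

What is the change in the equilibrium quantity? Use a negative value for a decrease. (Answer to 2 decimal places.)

Original equilibrium: 10821 - 5P = 5P - 3449 gives 14270 = 10P, so P = 1427 and Q = 3686.
With the change applied: demand Qd = 8650 - 5P, supply Qs = 5P - 2323.
Clearing the new market: 8650 - 5P = 5P - 2323, so P = 1097.3 and Q = 3163.5.
ΔQ = 3163.5 − 3686 = -522.50.

-522.50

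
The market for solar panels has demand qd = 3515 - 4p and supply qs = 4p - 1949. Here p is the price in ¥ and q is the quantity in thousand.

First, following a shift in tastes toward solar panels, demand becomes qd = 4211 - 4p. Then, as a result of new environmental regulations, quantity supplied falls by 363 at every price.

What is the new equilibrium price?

815.375

Before the shock: 3515 - 4p = 4p - 1949 ⇒ 5464 = 8p ⇒ p = 683, q = 783.
With the change applied: demand qd = 4211 - 4p, supply qs = 4p - 2312.
Setting them equal: 4211 - 4p = 4p - 2312 → 6523 = 8p, so p = 815.375 and q = 949.5.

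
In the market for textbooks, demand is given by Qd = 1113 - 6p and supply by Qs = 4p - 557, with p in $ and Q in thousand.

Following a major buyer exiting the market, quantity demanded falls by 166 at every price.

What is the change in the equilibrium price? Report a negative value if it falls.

Before the shock: 1113 - 6p = 4p - 557 ⇒ 1670 = 10p ⇒ p = 167, Q = 111.
With the change applied: demand Qd = 947 - 6p, supply Qs = 4p - 557.
Equate the new curves: 947 - 6p = 4p - 557, giving 1504 = 10p, p = 150.4, Q = 44.6.
Δp = 150.4 − 167 = -16.6.

-16.6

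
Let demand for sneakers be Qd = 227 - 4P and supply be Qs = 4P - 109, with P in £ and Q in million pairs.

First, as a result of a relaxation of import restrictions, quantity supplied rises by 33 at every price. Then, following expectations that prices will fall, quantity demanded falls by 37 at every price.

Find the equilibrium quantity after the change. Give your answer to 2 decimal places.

57.00

Original equilibrium: 227 - 4P = 4P - 109 gives 336 = 8P, so P = 42 and Q = 59.
With the change applied: demand Qd = 190 - 4P, supply Qs = 4P - 76.
New equilibrium: 190 - 4P = 4P - 76 ⇒ 266 = 8P ⇒ P = 33.25, Q = 57.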